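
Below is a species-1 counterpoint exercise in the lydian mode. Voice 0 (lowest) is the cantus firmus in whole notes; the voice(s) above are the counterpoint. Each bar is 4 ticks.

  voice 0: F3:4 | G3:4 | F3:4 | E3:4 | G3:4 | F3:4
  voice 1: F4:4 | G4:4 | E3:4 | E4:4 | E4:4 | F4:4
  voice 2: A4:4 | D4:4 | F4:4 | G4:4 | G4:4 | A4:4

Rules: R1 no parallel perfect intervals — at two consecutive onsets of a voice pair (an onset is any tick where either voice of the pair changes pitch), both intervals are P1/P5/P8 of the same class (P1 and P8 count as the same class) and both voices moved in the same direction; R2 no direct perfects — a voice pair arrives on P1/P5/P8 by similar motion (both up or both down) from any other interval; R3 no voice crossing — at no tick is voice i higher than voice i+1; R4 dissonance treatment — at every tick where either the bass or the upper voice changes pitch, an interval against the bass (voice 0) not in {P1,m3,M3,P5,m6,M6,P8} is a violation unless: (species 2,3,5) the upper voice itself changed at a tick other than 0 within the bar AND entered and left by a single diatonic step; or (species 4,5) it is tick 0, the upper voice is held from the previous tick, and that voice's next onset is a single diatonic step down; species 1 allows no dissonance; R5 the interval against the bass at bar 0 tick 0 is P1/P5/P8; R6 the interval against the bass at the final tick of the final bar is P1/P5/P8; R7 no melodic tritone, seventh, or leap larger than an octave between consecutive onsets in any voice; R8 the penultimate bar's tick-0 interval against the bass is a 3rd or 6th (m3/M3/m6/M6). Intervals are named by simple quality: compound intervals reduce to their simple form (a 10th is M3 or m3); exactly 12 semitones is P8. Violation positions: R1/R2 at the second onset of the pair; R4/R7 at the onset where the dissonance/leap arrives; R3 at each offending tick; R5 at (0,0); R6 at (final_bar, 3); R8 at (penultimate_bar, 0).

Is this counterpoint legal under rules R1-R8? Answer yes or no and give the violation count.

No (14 violations)

bar 0: v0=F3 v1=F4 v2=A4 (M3)
bar 1: v0=G3 v1=G4 v2=D4 (P5)
bar 2: v0=F3 v1=E3 v2=F4 (P8)
bar 3: v0=E3 v1=E4 v2=G4 (m3)
bar 4: v0=G3 v1=E4 v2=G4 (P8)
bar 5: v0=F3 v1=F4 v2=A4 (M3)
  R5 @ bar0.0: opens on M3
  R1 @ bar1.0: F3/F4 P8 -> G3/G4 P8 similar
  R3 @ bar1.0: G4 above D4
  R3 @ bar1.1: G4 above D4
  R3 @ bar1.2: G4 above D4
  R3 @ bar1.3: G4 above D4
  R3 @ bar2.0: F3 above E3
  R4 @ bar2.0: F3/E3 m2 untreated
  R7 @ bar2.0: G4->E3 leap 15st
  R3 @ bar2.1: F3 above E3
  R3 @ bar2.2: F3 above E3
  R3 @ bar2.3: F3 above E3
  R8 @ bar4.0: penult P8 not 3rd/6th
  R6 @ bar5.3: closes on M3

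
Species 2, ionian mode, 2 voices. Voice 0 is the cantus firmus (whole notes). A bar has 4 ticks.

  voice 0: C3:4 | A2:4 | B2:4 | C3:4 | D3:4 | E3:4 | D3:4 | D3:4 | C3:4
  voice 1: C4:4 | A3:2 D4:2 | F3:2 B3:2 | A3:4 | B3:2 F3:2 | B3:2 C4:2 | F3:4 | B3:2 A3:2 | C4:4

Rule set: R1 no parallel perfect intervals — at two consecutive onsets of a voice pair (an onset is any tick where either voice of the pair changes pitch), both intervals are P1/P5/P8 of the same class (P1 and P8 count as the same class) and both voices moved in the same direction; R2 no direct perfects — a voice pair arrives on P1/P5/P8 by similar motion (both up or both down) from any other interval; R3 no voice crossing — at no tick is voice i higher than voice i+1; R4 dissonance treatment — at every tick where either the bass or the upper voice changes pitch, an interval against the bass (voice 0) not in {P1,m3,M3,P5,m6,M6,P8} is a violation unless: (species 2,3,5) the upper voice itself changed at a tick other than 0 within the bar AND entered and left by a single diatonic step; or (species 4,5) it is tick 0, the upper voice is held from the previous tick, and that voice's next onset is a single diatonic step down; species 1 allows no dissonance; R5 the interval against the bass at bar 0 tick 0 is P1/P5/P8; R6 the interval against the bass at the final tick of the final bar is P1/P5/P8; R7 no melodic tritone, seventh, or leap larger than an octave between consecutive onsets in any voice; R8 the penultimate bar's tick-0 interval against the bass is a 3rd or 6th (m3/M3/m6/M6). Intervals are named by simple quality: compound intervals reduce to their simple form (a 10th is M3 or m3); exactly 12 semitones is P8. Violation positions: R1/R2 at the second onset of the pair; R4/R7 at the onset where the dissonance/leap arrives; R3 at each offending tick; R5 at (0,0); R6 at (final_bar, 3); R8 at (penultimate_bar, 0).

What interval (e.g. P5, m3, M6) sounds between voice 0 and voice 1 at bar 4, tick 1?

voice 0=D3 voice 1=B3 -> M6

M6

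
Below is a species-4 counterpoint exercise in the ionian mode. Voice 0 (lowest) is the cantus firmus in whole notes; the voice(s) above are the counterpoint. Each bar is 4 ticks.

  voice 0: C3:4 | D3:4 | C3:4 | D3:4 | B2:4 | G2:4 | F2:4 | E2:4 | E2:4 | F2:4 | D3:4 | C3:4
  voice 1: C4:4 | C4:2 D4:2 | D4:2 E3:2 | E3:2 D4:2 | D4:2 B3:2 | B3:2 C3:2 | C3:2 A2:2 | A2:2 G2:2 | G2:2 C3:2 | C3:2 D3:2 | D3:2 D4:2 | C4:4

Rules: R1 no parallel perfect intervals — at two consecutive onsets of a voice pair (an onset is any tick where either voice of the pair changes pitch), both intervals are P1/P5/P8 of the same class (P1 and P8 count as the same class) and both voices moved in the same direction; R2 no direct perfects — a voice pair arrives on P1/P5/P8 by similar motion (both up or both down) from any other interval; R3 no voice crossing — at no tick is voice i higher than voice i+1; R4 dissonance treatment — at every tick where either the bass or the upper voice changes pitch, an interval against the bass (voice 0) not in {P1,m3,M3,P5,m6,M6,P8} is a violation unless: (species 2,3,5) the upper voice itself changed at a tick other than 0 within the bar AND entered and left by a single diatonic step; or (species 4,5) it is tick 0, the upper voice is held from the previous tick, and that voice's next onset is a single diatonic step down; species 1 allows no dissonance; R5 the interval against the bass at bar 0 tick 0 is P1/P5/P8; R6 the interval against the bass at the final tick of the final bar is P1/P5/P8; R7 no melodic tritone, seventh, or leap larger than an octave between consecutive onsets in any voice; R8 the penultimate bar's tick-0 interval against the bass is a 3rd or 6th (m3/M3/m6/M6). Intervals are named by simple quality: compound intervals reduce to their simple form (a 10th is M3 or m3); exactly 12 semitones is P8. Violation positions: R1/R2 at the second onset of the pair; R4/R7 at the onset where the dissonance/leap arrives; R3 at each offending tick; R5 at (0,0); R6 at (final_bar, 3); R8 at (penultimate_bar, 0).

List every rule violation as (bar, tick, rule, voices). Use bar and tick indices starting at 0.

bar 0: v0=C3 v1=C4 downbeat P8
bar 1: v0=D3 v1=C4 downbeat m7
bar 2: v0=C3 v1=D4 downbeat M2
bar 3: v0=D3 v1=E3 downbeat M2
bar 4: v0=B2 v1=D4 downbeat m3
bar 5: v0=G2 v1=B3 downbeat M3
bar 6: v0=F2 v1=C3 downbeat P5
bar 7: v0=E2 v1=A2 downbeat P4
bar 8: v0=E2 v1=G2 downbeat m3
bar 9: v0=F2 v1=C3 downbeat P5
bar 10: v0=D3 v1=D3 downbeat P1
bar 11: v0=C3 v1=C4 downbeat P8
  -> R4 @ bar 1 tick 0 v(0, 1): D3/C4 m7 untreated
  -> R4 @ bar 2 tick 0 v(0, 1): C3/D4 M2 untreated
  -> R7 @ bar 2 tick 2 v(1,): D4->E3 leap 10st
  -> R4 @ bar 3 tick 0 v(0, 1): D3/E3 M2 untreated
  -> R7 @ bar 3 tick 2 v(1,): E3->D4 leap 10st
  -> R4 @ bar 5 tick 2 v(0, 1): G2/C3 P4 untreated
  -> R7 @ bar 5 tick 2 v(1,): B3->C3 leap 11st
  -> R8 @ bar 10 tick 0 v(0, 1): penult P1 not 3rd/6th
  -> R1 @ bar 11 tick 0 v(0, 1): D3/D4 P8 -> C3/C4 P8 similar

(1, 0, R4, (0, 1))
(2, 0, R4, (0, 1))
(2, 2, R7, (1,))
(3, 0, R4, (0, 1))
(3, 2, R7, (1,))
(5, 2, R4, (0, 1))
(5, 2, R7, (1,))
(10, 0, R8, (0, 1))
(11, 0, R1, (0, 1))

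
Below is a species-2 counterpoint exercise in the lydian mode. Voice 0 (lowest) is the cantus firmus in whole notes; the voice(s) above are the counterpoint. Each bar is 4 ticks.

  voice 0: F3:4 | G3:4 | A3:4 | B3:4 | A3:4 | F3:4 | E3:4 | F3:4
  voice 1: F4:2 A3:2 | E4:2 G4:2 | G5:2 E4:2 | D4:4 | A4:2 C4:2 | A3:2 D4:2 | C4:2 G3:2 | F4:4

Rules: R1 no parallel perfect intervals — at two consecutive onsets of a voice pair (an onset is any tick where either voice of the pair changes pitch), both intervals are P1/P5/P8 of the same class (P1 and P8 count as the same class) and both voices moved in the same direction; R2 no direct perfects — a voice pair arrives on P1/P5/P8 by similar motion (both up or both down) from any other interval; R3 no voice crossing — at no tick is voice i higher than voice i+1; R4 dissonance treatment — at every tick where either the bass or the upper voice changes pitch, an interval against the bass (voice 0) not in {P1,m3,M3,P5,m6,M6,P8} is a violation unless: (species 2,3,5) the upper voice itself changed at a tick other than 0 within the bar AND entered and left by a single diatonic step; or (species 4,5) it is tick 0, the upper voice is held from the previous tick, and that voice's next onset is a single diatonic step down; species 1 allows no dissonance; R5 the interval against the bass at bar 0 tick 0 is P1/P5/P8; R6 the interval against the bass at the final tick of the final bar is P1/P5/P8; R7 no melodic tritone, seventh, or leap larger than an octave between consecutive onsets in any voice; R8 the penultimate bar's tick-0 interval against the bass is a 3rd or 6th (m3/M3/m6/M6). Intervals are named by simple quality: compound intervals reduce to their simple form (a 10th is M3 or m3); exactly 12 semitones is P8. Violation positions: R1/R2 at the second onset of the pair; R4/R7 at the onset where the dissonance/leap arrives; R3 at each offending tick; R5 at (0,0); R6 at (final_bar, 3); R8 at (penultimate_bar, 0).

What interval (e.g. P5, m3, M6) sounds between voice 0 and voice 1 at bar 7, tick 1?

voice 0=F3 voice 1=F4 -> P8

P8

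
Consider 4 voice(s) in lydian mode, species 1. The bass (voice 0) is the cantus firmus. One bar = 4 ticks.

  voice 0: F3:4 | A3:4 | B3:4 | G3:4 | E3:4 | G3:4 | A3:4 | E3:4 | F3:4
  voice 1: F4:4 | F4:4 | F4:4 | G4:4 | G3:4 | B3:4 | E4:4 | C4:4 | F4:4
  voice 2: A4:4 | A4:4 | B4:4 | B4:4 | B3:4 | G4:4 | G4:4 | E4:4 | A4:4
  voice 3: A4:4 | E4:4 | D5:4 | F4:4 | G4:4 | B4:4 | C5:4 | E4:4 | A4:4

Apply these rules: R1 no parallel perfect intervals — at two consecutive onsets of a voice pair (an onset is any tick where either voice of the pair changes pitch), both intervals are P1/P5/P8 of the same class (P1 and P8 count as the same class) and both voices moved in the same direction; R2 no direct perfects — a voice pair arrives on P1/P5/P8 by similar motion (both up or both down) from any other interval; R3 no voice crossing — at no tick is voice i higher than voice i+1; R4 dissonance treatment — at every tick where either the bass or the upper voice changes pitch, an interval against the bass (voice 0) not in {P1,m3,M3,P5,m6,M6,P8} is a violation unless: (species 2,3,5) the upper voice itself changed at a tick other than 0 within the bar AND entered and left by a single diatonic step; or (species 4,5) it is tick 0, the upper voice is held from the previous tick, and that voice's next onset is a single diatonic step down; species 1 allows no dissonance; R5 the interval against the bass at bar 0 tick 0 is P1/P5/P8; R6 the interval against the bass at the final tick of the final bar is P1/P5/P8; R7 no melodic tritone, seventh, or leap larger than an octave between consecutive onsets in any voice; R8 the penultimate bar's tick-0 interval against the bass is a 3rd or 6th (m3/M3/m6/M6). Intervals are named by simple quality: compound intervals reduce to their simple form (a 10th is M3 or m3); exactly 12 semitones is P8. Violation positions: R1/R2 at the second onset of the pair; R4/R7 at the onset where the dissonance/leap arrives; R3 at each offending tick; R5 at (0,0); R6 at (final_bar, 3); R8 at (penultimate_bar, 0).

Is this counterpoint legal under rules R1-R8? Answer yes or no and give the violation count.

bar 0: v0=F3 v1=F4 v2=A4 v3=A4 (M3)
bar 1: v0=A3 v1=F4 v2=A4 v3=E4 (P5)
bar 2: v0=B3 v1=F4 v2=B4 v3=D5 (m3)
bar 3: v0=G3 v1=G4 v2=B4 v3=F4 (m7)
bar 4: v0=E3 v1=G3 v2=B3 v3=G4 (m3)
bar 5: v0=G3 v1=B3 v2=G4 v3=B4 (M3)
bar 6: v0=A3 v1=E4 v2=G4 v3=C5 (m3)
bar 7: v0=E3 v1=C4 v2=E4 v3=E4 (P8)
bar 8: v0=F3 v1=F4 v2=A4 v3=A4 (M3)
  R5 @ bar0.0: opens on M3
  R5 @ bar0.0: opens on M3
  R3 @ bar1.0: A4 above E4
  R3 @ bar1.1: A4 above E4
  R3 @ bar1.2: A4 above E4
  R3 @ bar1.3: A4 above E4
  R1 @ bar2.0: A3/A4 P8 -> B3/B4 P8 similar
  R4 @ bar2.0: B3/F4 TT untreated
  R7 @ bar2.0: E4->D5 leap 10st
  R3 @ bar3.0: B4 above F4
  R4 @ bar3.0: G3/F4 m7 untreated
  R3 @ bar3.1: B4 above F4
  R3 @ bar3.2: B4 above F4
  R3 @ bar3.3: B4 above F4
  R2 @ bar4.0: G3/B4 M3 -> E3/B3 P5 similar
  R1 @ bar5.0: G3/G4 P8 -> B3/B4 P8 similar
  R2 @ bar5.0: E3/B3 P5 -> G3/G4 P8 similar
  R2 @ bar6.0: G3/B3 M3 -> A3/E4 P5 similar
  R4 @ bar6.0: A3/G4 m7 untreated
  R2 @ bar7.0: A3/G4 m7 -> E3/E4 P8 similar
  R2 @ bar7.0: A3/C5 m3 -> E3/E4 P8 similar
  R2 @ bar7.0: G4/C5 P4 -> E4/E4 P1 similar
  R8 @ bar7.0: penult P8 not 3rd/6th
  R8 @ bar7.0: penult P8 not 3rd/6th
  R1 @ bar8.0: E4/E4 P1 -> A4/A4 P1 similar
  R2 @ bar8.0: E3/C4 m6 -> F3/F4 P8 similar
  R6 @ bar8.3: closes on M3
  R6 @ bar8.3: closes on M3

No (28 violations)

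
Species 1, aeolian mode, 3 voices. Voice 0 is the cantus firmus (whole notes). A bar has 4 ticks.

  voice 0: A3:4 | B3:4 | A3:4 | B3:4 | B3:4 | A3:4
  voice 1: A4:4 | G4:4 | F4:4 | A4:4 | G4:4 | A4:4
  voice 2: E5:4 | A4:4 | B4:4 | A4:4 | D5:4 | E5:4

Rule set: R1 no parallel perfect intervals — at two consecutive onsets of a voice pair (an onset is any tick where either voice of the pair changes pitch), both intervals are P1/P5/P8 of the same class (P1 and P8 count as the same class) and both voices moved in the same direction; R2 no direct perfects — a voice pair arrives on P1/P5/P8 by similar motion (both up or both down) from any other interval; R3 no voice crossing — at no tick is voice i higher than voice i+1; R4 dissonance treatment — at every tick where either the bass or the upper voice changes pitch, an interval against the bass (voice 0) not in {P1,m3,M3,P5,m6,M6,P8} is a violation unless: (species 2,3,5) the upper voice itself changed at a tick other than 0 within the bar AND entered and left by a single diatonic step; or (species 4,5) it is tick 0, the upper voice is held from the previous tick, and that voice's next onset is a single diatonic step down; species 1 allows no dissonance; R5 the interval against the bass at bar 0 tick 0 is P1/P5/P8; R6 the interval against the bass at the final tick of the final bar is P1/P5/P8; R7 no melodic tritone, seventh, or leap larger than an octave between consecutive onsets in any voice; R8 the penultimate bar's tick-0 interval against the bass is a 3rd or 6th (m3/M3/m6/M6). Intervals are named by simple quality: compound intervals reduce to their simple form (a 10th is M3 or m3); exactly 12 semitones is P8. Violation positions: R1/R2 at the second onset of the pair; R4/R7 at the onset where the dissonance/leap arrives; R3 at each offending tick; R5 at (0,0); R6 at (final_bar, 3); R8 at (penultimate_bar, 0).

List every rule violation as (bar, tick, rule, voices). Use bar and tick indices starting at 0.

(1, 0, R4, (0, 2))
(2, 0, R4, (0, 2))
(3, 0, R4, (0, 1))
(3, 0, R4, (0, 2))
(5, 0, R1, (1, 2))

bar 0: v0=A3 v1=A4 v2=E5 downbeat P5
bar 1: v0=B3 v1=G4 v2=A4 downbeat m7
bar 2: v0=A3 v1=F4 v2=B4 downbeat M2
bar 3: v0=B3 v1=A4 v2=A4 downbeat m7
bar 4: v0=B3 v1=G4 v2=D5 downbeat m3
bar 5: v0=A3 v1=A4 v2=E5 downbeat P5
  -> R4 @ bar 1 tick 0 v(0, 2): B3/A4 m7 untreated
  -> R4 @ bar 2 tick 0 v(0, 2): A3/B4 M2 untreated
  -> R4 @ bar 3 tick 0 v(0, 1): B3/A4 m7 untreated
  -> R4 @ bar 3 tick 0 v(0, 2): B3/A4 m7 untreated
  -> R1 @ bar 5 tick 0 v(1, 2): G4/D5 P5 -> A4/E5 P5 similar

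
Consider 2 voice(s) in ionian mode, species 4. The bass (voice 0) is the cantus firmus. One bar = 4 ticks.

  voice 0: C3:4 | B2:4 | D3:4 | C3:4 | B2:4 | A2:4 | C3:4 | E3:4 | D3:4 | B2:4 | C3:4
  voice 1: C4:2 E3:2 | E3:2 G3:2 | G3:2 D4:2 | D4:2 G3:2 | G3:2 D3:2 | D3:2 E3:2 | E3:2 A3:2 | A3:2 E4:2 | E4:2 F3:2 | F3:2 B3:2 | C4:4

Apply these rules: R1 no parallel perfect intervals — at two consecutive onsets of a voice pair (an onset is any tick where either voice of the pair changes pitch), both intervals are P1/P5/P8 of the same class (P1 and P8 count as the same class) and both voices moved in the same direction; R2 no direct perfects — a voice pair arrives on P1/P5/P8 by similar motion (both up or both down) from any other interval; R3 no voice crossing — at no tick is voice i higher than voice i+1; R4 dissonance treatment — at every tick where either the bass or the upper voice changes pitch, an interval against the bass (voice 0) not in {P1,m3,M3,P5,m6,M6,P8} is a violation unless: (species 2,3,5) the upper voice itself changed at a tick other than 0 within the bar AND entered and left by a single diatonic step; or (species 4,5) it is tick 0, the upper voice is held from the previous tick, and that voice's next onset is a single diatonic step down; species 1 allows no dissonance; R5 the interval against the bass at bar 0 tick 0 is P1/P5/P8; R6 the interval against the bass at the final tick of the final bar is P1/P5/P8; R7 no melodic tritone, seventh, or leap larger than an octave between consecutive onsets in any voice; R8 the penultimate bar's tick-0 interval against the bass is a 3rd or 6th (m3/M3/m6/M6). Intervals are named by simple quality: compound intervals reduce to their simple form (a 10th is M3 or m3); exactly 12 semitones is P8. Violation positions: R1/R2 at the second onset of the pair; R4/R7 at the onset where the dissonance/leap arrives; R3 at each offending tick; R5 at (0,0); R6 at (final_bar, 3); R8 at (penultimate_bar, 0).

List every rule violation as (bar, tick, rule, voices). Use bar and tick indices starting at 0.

(1, 0, R4, (0, 1))
(2, 0, R4, (0, 1))
(3, 0, R4, (0, 1))
(5, 0, R4, (0, 1))
(7, 0, R4, (0, 1))
(8, 0, R4, (0, 1))
(8, 2, R7, (1,))
(9, 0, R4, (0, 1))
(9, 0, R8, (0, 1))
(9, 2, R7, (1,))
(10, 0, R1, (0, 1))

bar 0: v0=C3 v1=C4 downbeat P8
bar 1: v0=B2 v1=E3 downbeat P4
bar 2: v0=D3 v1=G3 downbeat P4
bar 3: v0=C3 v1=D4 downbeat M2
bar 4: v0=B2 v1=G3 downbeat m6
bar 5: v0=A2 v1=D3 downbeat P4
bar 6: v0=C3 v1=E3 downbeat M3
bar 7: v0=E3 v1=A3 downbeat P4
bar 8: v0=D3 v1=E4 downbeat M2
bar 9: v0=B2 v1=F3 downbeat TT
bar 10: v0=C3 v1=C4 downbeat P8
  -> R4 @ bar 1 tick 0 v(0, 1): B2/E3 P4 untreated
  -> R4 @ bar 2 tick 0 v(0, 1): D3/G3 P4 untreated
  -> R4 @ bar 3 tick 0 v(0, 1): C3/D4 M2 untreated
  -> R4 @ bar 5 tick 0 v(0, 1): A2/D3 P4 untreated
  -> R4 @ bar 7 tick 0 v(0, 1): E3/A3 P4 untreated
  -> R4 @ bar 8 tick 0 v(0, 1): D3/E4 M2 untreated
  -> R7 @ bar 8 tick 2 v(1,): E4->F3 leap 11st
  -> R4 @ bar 9 tick 0 v(0, 1): B2/F3 TT untreated
  -> R8 @ bar 9 tick 0 v(0, 1): penult TT not 3rd/6th
  -> R7 @ bar 9 tick 2 v(1,): F3->B3 leap 6st
  -> R1 @ bar 10 tick 0 v(0, 1): B2/B3 P8 -> C3/C4 P8 similar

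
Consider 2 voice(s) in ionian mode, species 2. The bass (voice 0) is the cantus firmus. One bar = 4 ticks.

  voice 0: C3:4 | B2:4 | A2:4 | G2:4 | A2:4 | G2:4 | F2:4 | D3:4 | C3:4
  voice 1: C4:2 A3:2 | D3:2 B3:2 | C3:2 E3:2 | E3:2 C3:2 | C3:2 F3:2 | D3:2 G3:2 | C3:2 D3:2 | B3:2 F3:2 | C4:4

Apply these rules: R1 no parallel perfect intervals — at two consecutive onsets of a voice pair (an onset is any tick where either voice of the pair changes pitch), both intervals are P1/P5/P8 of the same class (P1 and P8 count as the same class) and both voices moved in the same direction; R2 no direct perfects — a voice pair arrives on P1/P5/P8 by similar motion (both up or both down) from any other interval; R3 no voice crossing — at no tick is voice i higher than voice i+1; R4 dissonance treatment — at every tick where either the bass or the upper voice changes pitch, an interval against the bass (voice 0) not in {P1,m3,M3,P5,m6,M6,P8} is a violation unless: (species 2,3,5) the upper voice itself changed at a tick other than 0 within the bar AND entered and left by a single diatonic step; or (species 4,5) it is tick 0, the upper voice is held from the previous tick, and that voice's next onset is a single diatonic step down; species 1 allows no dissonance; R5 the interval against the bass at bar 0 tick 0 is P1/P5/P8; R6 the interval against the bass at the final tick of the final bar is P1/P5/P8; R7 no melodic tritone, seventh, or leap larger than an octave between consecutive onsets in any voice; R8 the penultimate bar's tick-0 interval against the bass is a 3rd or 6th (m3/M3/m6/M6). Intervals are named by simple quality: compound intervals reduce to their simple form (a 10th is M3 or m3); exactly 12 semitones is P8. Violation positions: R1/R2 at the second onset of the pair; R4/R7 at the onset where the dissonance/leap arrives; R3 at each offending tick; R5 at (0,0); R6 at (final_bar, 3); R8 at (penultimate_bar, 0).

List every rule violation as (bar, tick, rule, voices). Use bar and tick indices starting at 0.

bar 0: v0=C3 v1=C4 downbeat P8
bar 1: v0=B2 v1=D3 downbeat m3
bar 2: v0=A2 v1=C3 downbeat m3
bar 3: v0=G2 v1=E3 downbeat M6
bar 4: v0=A2 v1=C3 downbeat m3
bar 5: v0=G2 v1=D3 downbeat P5
bar 6: v0=F2 v1=C3 downbeat P5
bar 7: v0=D3 v1=B3 downbeat M6
bar 8: v0=C3 v1=C4 downbeat P8
  -> R7 @ bar 2 tick 0 v(1,): B3->C3 leap 11st
  -> R4 @ bar 3 tick 2 v(0, 1): G2/C3 P4 untreated
  -> R2 @ bar 5 tick 0 v(0, 1): A2/F3 m6 -> G2/D3 P5 similar
  -> R2 @ bar 6 tick 0 v(0, 1): G2/G3 P8 -> F2/C3 P5 similar
  -> R7 @ bar 7 tick 2 v(1,): B3->F3 leap 6st

(2, 0, R7, (1,))
(3, 2, R4, (0, 1))
(5, 0, R2, (0, 1))
(6, 0, R2, (0, 1))
(7, 2, R7, (1,))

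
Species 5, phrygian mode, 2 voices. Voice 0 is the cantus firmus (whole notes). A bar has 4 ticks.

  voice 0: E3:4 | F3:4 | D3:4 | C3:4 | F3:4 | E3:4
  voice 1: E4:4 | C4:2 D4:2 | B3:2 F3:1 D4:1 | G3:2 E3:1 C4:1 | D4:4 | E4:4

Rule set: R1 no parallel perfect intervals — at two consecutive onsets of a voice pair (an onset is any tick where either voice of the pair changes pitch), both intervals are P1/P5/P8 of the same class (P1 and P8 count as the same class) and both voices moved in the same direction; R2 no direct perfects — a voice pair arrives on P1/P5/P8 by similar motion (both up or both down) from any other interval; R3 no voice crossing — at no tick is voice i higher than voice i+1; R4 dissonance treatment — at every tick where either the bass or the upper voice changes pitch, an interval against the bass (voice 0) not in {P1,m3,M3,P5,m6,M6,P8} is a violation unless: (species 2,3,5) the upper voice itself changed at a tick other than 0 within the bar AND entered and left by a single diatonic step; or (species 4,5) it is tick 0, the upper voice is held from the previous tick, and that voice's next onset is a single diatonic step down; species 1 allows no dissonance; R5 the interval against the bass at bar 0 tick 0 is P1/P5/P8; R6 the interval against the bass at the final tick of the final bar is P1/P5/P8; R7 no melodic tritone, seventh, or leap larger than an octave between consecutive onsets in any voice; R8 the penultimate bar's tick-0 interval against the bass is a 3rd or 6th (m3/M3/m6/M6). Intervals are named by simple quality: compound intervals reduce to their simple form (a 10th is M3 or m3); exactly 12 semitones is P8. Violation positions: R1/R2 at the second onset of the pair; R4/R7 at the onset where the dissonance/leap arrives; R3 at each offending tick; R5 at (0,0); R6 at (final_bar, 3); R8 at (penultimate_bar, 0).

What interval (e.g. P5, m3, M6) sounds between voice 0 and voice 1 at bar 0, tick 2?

P8

voice 0=E3 voice 1=E4 -> P8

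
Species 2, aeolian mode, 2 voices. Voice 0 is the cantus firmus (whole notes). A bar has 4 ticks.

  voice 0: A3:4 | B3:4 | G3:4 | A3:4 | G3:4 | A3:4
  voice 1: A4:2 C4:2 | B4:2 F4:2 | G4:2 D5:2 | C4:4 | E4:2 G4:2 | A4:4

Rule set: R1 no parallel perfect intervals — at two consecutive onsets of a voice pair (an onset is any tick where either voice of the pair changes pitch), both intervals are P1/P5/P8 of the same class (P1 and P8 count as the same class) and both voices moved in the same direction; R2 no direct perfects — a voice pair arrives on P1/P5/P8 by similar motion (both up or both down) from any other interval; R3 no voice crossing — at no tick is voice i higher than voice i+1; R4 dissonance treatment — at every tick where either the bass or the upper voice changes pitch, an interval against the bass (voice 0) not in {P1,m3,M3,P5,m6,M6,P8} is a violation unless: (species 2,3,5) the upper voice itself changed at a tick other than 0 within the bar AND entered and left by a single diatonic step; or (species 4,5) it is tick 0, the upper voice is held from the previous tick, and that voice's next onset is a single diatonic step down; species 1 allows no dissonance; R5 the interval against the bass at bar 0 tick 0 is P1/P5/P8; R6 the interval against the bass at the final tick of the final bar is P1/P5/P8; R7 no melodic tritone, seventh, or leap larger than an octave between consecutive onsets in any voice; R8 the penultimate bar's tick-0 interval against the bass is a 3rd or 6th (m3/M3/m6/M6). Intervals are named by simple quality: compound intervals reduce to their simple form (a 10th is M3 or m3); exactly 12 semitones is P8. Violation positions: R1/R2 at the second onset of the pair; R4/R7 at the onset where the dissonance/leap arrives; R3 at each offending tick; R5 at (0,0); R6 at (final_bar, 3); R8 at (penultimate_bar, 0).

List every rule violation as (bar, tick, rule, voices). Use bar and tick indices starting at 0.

(1, 0, R2, (0, 1))
(1, 0, R7, (1,))
(1, 2, R4, (0, 1))
(1, 2, R7, (1,))
(3, 0, R7, (1,))
(5, 0, R1, (0, 1))

bar 0: v0=A3 v1=A4 downbeat P8
bar 1: v0=B3 v1=B4 downbeat P8
bar 2: v0=G3 v1=G4 downbeat P8
bar 3: v0=A3 v1=C4 downbeat m3
bar 4: v0=G3 v1=E4 downbeat M6
bar 5: v0=A3 v1=A4 downbeat P8
  -> R2 @ bar 1 tick 0 v(0, 1): A3/C4 m3 -> B3/B4 P8 similar
  -> R7 @ bar 1 tick 0 v(1,): C4->B4 leap 11st
  -> R4 @ bar 1 tick 2 v(0, 1): B3/F4 TT untreated
  -> R7 @ bar 1 tick 2 v(1,): B4->F4 leap 6st
  -> R7 @ bar 3 tick 0 v(1,): D5->C4 leap 14st
  -> R1 @ bar 5 tick 0 v(0, 1): G3/G4 P8 -> A3/A4 P8 similar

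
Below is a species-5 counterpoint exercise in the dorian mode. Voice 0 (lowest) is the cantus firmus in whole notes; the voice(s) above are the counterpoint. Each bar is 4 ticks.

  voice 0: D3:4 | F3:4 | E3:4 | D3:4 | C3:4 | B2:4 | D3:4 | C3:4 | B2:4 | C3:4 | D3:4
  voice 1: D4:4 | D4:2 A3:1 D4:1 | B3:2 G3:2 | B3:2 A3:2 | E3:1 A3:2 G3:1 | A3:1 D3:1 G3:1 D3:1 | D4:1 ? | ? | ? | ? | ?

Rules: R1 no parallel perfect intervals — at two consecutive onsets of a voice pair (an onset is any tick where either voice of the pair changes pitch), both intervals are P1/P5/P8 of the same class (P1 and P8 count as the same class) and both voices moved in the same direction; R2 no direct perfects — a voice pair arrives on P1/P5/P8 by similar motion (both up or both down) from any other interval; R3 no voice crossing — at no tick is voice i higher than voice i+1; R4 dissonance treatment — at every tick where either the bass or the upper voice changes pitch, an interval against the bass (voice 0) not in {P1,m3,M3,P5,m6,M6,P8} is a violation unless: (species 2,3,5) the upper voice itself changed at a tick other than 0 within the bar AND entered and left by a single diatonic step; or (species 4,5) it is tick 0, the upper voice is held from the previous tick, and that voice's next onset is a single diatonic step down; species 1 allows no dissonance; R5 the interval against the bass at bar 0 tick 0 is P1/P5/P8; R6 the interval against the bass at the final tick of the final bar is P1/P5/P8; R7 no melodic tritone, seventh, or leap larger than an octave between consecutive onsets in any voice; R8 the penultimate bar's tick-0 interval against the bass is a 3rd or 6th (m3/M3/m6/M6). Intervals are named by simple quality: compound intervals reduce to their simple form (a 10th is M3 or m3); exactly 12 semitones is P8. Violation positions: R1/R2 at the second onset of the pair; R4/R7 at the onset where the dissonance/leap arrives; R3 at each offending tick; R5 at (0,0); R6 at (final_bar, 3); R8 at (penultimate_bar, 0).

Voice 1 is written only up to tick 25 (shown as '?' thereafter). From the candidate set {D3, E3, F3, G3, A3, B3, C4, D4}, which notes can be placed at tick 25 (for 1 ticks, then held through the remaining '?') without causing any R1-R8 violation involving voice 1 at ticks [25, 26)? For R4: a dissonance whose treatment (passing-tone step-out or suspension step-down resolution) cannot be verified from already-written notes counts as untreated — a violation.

{A3, B3, D3, D4, F3}

D3: legal
E3: violates R4,R7
F3: legal
G3: violates R4
A3: legal
B3: legal
C4: violates R4
D4: legal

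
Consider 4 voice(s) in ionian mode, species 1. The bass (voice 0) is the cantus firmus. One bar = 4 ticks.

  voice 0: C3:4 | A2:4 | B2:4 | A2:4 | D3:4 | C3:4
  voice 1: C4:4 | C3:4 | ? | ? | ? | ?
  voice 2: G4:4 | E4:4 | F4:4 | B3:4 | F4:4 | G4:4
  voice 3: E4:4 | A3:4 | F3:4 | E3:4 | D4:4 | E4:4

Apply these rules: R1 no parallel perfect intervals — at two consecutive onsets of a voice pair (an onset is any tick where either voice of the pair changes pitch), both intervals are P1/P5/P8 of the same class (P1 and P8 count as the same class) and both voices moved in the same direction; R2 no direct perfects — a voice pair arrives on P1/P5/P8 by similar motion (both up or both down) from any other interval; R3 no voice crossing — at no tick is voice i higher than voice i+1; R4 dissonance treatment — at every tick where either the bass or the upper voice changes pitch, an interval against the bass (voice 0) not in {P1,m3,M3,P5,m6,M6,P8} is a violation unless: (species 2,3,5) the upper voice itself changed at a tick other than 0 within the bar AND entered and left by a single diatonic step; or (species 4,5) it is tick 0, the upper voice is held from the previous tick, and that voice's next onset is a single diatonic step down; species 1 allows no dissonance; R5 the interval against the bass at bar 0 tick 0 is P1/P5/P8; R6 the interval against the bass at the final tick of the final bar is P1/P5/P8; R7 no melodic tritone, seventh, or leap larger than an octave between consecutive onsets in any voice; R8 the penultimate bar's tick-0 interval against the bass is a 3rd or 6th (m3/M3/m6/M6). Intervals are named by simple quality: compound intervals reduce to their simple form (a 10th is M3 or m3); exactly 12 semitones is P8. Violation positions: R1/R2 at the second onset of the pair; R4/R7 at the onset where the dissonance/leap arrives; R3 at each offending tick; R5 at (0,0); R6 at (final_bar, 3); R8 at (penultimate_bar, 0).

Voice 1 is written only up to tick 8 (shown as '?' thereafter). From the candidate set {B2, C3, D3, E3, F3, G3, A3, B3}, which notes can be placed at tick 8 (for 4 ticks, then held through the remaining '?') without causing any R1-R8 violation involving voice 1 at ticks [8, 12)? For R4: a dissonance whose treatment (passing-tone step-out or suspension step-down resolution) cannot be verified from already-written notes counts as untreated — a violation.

B2: legal
C3: violates R4
D3: legal
E3: violates R4
F3: violates R2,R4
G3: legal
A3: violates R4
B3: violates R2,R7

{B2, D3, G3}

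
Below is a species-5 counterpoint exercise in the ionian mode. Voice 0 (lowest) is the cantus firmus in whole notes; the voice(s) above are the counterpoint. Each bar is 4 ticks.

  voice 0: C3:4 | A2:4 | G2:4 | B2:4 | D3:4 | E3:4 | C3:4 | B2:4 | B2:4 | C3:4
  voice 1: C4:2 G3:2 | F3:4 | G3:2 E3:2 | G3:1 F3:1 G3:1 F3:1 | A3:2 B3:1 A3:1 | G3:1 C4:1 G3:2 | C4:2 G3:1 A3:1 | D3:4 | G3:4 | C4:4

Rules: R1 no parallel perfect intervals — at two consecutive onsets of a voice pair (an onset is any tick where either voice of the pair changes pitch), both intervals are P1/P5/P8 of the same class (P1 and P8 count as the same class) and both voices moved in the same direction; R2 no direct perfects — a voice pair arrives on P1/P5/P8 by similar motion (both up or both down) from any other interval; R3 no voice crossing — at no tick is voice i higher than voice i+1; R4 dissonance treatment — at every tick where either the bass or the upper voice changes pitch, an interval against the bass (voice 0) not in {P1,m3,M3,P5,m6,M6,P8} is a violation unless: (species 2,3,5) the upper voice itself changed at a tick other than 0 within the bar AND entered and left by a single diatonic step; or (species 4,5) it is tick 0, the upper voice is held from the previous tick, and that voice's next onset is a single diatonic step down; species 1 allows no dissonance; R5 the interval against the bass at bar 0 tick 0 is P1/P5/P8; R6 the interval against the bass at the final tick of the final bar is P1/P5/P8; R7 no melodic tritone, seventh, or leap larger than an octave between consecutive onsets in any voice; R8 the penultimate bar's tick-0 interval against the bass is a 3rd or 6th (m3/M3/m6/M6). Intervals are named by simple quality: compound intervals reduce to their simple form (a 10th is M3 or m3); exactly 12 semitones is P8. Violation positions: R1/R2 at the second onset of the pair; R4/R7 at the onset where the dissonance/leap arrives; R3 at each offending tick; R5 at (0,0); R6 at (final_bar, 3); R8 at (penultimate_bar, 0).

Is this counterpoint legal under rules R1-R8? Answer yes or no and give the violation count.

bar 0: v0=C3 v1=C4 (P8)
bar 1: v0=A2 v1=F3 (m6)
bar 2: v0=G2 v1=G3 (P8)
bar 3: v0=B2 v1=G3 (m6)
bar 4: v0=D3 v1=A3 (P5)
bar 5: v0=E3 v1=G3 (m3)
bar 6: v0=C3 v1=C4 (P8)
bar 7: v0=B2 v1=D3 (m3)
bar 8: v0=B2 v1=G3 (m6)
bar 9: v0=C3 v1=C4 (P8)
  R4 @ bar3.3: B2/F3 TT untreated
  R2 @ bar4.0: B2/F3 TT -> D3/A3 P5 similar
  R2 @ bar9.0: B2/G3 m6 -> C3/C4 P8 similar

No (3 violations)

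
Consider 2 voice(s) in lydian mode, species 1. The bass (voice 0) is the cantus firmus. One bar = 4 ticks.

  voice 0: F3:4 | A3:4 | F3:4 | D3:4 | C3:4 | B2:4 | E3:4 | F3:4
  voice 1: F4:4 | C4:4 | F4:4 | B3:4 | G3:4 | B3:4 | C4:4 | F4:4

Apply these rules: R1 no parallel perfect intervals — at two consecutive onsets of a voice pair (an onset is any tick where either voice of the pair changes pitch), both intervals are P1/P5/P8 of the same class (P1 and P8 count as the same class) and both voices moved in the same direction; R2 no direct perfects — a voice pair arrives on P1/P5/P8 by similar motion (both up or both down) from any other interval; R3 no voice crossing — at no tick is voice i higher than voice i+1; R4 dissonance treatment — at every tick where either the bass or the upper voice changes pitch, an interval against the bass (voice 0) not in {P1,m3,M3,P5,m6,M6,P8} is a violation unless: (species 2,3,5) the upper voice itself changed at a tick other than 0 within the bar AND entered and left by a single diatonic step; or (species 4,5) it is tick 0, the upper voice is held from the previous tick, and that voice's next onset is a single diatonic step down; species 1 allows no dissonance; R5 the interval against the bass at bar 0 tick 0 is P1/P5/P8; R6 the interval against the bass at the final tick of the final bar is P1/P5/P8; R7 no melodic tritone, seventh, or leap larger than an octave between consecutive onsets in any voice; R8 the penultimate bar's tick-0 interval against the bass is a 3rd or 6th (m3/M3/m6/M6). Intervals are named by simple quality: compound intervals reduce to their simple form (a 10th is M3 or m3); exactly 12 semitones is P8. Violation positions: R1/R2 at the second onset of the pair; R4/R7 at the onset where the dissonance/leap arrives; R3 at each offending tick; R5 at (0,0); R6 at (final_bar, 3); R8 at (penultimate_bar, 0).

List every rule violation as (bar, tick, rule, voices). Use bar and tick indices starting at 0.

(3, 0, R7, (1,))
(4, 0, R2, (0, 1))
(7, 0, R2, (0, 1))

bar 0: v0=F3 v1=F4 downbeat P8
bar 1: v0=A3 v1=C4 downbeat m3
bar 2: v0=F3 v1=F4 downbeat P8
bar 3: v0=D3 v1=B3 downbeat M6
bar 4: v0=C3 v1=G3 downbeat P5
bar 5: v0=B2 v1=B3 downbeat P8
bar 6: v0=E3 v1=C4 downbeat m6
bar 7: v0=F3 v1=F4 downbeat P8
  -> R7 @ bar 3 tick 0 v(1,): F4->B3 leap 6st
  -> R2 @ bar 4 tick 0 v(0, 1): D3/B3 M6 -> C3/G3 P5 similar
  -> R2 @ bar 7 tick 0 v(0, 1): E3/C4 m6 -> F3/F4 P8 similar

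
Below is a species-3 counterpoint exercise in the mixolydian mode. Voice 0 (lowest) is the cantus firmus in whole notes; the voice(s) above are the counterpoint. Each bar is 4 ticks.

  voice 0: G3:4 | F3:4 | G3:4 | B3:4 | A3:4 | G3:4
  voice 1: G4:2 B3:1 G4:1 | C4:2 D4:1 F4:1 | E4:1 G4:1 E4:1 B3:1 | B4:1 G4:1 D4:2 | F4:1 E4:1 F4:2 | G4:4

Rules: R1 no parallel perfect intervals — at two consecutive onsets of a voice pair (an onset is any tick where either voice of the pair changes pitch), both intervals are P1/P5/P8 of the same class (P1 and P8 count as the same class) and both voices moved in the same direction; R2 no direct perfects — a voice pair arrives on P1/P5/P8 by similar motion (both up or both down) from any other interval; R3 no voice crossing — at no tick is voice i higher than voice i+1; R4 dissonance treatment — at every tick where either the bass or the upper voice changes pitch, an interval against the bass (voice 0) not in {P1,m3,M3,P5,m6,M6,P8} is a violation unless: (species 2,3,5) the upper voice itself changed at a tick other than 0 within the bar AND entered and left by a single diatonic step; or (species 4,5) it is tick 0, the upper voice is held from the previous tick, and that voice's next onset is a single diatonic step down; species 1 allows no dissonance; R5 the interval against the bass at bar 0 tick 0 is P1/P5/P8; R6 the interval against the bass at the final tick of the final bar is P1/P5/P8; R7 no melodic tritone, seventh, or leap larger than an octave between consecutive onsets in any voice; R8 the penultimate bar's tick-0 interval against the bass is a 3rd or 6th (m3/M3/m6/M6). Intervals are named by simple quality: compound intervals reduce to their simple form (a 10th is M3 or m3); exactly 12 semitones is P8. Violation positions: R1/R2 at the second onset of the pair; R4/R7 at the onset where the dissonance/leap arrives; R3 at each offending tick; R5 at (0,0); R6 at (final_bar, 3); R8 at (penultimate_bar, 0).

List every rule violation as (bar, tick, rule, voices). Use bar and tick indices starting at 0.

(1, 0, R2, (0, 1))
(3, 0, R2, (0, 1))

bar 0: v0=G3 v1=G4 downbeat P8
bar 1: v0=F3 v1=C4 downbeat P5
bar 2: v0=G3 v1=E4 downbeat M6
bar 3: v0=B3 v1=B4 downbeat P8
bar 4: v0=A3 v1=F4 downbeat m6
bar 5: v0=G3 v1=G4 downbeat P8
  -> R2 @ bar 1 tick 0 v(0, 1): G3/G4 P8 -> F3/C4 P5 similar
  -> R2 @ bar 3 tick 0 v(0, 1): G3/B3 M3 -> B3/B4 P8 similar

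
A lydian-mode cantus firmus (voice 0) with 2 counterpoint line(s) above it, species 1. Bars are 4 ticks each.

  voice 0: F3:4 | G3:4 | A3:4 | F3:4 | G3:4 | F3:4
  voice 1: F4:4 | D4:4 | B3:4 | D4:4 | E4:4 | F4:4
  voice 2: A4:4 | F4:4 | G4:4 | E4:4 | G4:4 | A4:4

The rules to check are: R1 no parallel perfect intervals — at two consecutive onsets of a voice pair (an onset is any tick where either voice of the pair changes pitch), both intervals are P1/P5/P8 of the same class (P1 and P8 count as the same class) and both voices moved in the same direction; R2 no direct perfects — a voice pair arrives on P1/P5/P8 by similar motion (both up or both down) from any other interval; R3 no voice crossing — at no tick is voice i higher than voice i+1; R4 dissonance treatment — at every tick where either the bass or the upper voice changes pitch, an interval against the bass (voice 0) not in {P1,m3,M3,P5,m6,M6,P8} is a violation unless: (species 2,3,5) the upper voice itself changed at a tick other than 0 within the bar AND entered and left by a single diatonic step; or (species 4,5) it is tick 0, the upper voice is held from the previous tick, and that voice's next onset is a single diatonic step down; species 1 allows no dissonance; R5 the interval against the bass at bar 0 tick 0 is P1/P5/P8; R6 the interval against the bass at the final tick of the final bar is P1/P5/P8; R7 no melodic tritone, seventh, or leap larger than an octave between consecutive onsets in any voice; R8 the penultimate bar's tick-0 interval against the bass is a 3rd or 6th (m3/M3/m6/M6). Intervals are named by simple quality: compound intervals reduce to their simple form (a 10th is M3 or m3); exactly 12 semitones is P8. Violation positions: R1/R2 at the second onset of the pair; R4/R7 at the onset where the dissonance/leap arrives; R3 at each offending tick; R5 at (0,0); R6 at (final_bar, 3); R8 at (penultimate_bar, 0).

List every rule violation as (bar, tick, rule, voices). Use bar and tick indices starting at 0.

(0, 0, R5, (0, 2))
(1, 0, R4, (0, 2))
(2, 0, R4, (0, 1))
(2, 0, R4, (0, 2))
(3, 0, R4, (0, 2))
(4, 0, R2, (0, 2))
(4, 0, R8, (0, 2))
(5, 3, R6, (0, 2))

bar 0: v0=F3 v1=F4 v2=A4 downbeat M3
bar 1: v0=G3 v1=D4 v2=F4 downbeat m7
bar 2: v0=A3 v1=B3 v2=G4 downbeat m7
bar 3: v0=F3 v1=D4 v2=E4 downbeat M7
bar 4: v0=G3 v1=E4 v2=G4 downbeat P8
bar 5: v0=F3 v1=F4 v2=A4 downbeat M3
  -> R5 @ bar 0 tick 0 v(0, 2): opens on M3
  -> R4 @ bar 1 tick 0 v(0, 2): G3/F4 m7 untreated
  -> R4 @ bar 2 tick 0 v(0, 1): A3/B3 M2 untreated
  -> R4 @ bar 2 tick 0 v(0, 2): A3/G4 m7 untreated
  -> R4 @ bar 3 tick 0 v(0, 2): F3/E4 M7 untreated
  -> R2 @ bar 4 tick 0 v(0, 2): F3/E4 M7 -> G3/G4 P8 similar
  -> R8 @ bar 4 tick 0 v(0, 2): penult P8 not 3rd/6th
  -> R6 @ bar 5 tick 3 v(0, 2): closes on M3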